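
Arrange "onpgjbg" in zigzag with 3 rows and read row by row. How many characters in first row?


Zigzag "onpgjbg" into 3 rows:
Placing characters:
  'o' => row 0
  'n' => row 1
  'p' => row 2
  'g' => row 1
  'j' => row 0
  'b' => row 1
  'g' => row 2
Rows:
  Row 0: "oj"
  Row 1: "ngb"
  Row 2: "pg"
First row length: 2

2


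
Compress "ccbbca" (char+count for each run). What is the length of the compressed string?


Input: ccbbca
Runs:
  'c' x 2 => "c2"
  'b' x 2 => "b2"
  'c' x 1 => "c1"
  'a' x 1 => "a1"
Compressed: "c2b2c1a1"
Compressed length: 8

8


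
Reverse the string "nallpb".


Input: nallpb
Reading characters right to left:
  Position 5: 'b'
  Position 4: 'p'
  Position 3: 'l'
  Position 2: 'l'
  Position 1: 'a'
  Position 0: 'n'
Reversed: bpllan

bpllan


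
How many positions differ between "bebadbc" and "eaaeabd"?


Comparing "bebadbc" and "eaaeabd" position by position:
  Position 0: 'b' vs 'e' => DIFFER
  Position 1: 'e' vs 'a' => DIFFER
  Position 2: 'b' vs 'a' => DIFFER
  Position 3: 'a' vs 'e' => DIFFER
  Position 4: 'd' vs 'a' => DIFFER
  Position 5: 'b' vs 'b' => same
  Position 6: 'c' vs 'd' => DIFFER
Positions that differ: 6

6


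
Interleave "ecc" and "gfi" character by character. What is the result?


Interleaving "ecc" and "gfi":
  Position 0: 'e' from first, 'g' from second => "eg"
  Position 1: 'c' from first, 'f' from second => "cf"
  Position 2: 'c' from first, 'i' from second => "ci"
Result: egcfci

egcfci


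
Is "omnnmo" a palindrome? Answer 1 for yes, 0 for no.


Input: omnnmo
Reversed: omnnmo
  Compare pos 0 ('o') with pos 5 ('o'): match
  Compare pos 1 ('m') with pos 4 ('m'): match
  Compare pos 2 ('n') with pos 3 ('n'): match
Result: palindrome

1


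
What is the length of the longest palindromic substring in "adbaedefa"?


Input: "adbaedefa"
Checking substrings for palindromes:
  [4:7] "ede" (len 3) => palindrome
Longest palindromic substring: "ede" with length 3

3


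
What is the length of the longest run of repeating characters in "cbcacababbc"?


Input: "cbcacababbc"
Scanning for longest run:
  Position 1 ('b'): new char, reset run to 1
  Position 2 ('c'): new char, reset run to 1
  Position 3 ('a'): new char, reset run to 1
  Position 4 ('c'): new char, reset run to 1
  Position 5 ('a'): new char, reset run to 1
  Position 6 ('b'): new char, reset run to 1
  Position 7 ('a'): new char, reset run to 1
  Position 8 ('b'): new char, reset run to 1
  Position 9 ('b'): continues run of 'b', length=2
  Position 10 ('c'): new char, reset run to 1
Longest run: 'b' with length 2

2


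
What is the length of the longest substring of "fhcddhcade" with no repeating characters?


Input: "fhcddhcade"
Sliding window (track last position of each char):
  Position 0 ('f'): window [0,0] length 1 -- new best
  Position 1 ('h'): window [0,1] length 2 -- new best
  Position 2 ('c'): window [0,2] length 3 -- new best
  Position 3 ('d'): window [0,3] length 4 -- new best
  Position 4 ('d'): repeat (last at 3), move window start to 4
  Position 4 ('d'): window [4,4] length 1
  Position 5 ('h'): window [4,5] length 2
  Position 6 ('c'): window [4,6] length 3
  Position 7 ('a'): window [4,7] length 4
  Position 8 ('d'): repeat (last at 4), move window start to 5
  Position 8 ('d'): window [5,8] length 4
  Position 9 ('e'): window [5,9] length 5 -- new best
Longest substring with no repeats: "hcade" with length 5

5


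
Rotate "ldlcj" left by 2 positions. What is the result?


Input: "ldlcj", rotate left by 2
First 2 characters: "ld"
Remaining characters: "lcj"
Concatenate remaining + first: "lcj" + "ld" = "lcjld"

lcjld


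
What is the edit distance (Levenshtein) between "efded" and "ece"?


Computing edit distance: "efded" -> "ece"
DP table:
           e    c    e
      0    1    2    3
  e   1    0    1    2
  f   2    1    1    2
  d   3    2    2    2
  e   4    3    3    2
  d   5    4    4    3
Edit distance = dp[5][3] = 3

3


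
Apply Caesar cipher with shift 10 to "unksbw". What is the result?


Caesar cipher: shift "unksbw" by 10
  'u' (pos 20) + 10 = pos 4 = 'e'
  'n' (pos 13) + 10 = pos 23 = 'x'
  'k' (pos 10) + 10 = pos 20 = 'u'
  's' (pos 18) + 10 = pos 2 = 'c'
  'b' (pos 1) + 10 = pos 11 = 'l'
  'w' (pos 22) + 10 = pos 6 = 'g'
Result: exuclg

exuclg


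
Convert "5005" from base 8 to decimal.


Input: "5005" in base 8
Positional expansion:
  Digit '5' (value 5) x 8^3 = 2560
  Digit '0' (value 0) x 8^2 = 0
  Digit '0' (value 0) x 8^1 = 0
  Digit '5' (value 5) x 8^0 = 5
Sum = 2565

2565


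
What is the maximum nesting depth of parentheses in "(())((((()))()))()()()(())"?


Input: "(())((((()))()))()()()(())"
Tracking depth:
  Position 0 '(': depth becomes 1
  Position 1 '(': depth becomes 2
  Position 2 ')': depth becomes 1
  Position 3 ')': depth becomes 0
  Position 4 '(': depth becomes 1
  Position 5 '(': depth becomes 2
  Position 6 '(': depth becomes 3
  Position 7 '(': depth becomes 4
  Position 8 '(': depth becomes 5
  Position 9 ')': depth becomes 4
  Position 10 ')': depth becomes 3
  Position 11 ')': depth becomes 2
  Position 12 '(': depth becomes 3
  Position 13 ')': depth becomes 2
  Position 14 ')': depth becomes 1
  Position 15 ')': depth becomes 0
  Position 16 '(': depth becomes 1
  Position 17 ')': depth becomes 0
  Position 18 '(': depth becomes 1
  Position 19 ')': depth becomes 0
  Position 20 '(': depth becomes 1
  Position 21 ')': depth becomes 0
  Position 22 '(': depth becomes 1
  Position 23 '(': depth becomes 2
  Position 24 ')': depth becomes 1
  Position 25 ')': depth becomes 0
Maximum depth reached: 5

5


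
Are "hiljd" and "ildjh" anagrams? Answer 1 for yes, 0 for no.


Strings: "hiljd", "ildjh"
Sorted first:  dhijl
Sorted second: dhijl
Sorted forms match => anagrams

1


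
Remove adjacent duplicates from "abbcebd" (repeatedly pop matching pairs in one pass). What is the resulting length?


Input: abbcebd
Stack-based adjacent duplicate removal:
  Read 'a': push. Stack: a
  Read 'b': push. Stack: ab
  Read 'b': matches stack top 'b' => pop. Stack: a
  Read 'c': push. Stack: ac
  Read 'e': push. Stack: ace
  Read 'b': push. Stack: aceb
  Read 'd': push. Stack: acebd
Final stack: "acebd" (length 5)

5


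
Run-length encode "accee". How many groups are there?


Input: accee
Scanning for consecutive runs:
  Group 1: 'a' x 1 (positions 0-0)
  Group 2: 'c' x 2 (positions 1-2)
  Group 3: 'e' x 2 (positions 3-4)
Total groups: 3

3


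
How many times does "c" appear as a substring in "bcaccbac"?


Searching for "c" in "bcaccbac"
Scanning each position:
  Position 0: "b" => no
  Position 1: "c" => MATCH
  Position 2: "a" => no
  Position 3: "c" => MATCH
  Position 4: "c" => MATCH
  Position 5: "b" => no
  Position 6: "a" => no
  Position 7: "c" => MATCH
Total occurrences: 4

4


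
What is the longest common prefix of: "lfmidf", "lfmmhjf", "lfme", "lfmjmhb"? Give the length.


Words: lfmidf, lfmmhjf, lfme, lfmjmhb
  Position 0: all 'l' => match
  Position 1: all 'f' => match
  Position 2: all 'm' => match
  Position 3: ('i', 'm', 'e', 'j') => mismatch, stop
LCP = "lfm" (length 3)

3


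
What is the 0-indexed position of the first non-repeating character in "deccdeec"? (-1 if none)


Input: deccdeec
Character frequencies:
  'c': 3
  'd': 2
  'e': 3
Scanning left to right for freq == 1:
  Position 0 ('d'): freq=2, skip
  Position 1 ('e'): freq=3, skip
  Position 2 ('c'): freq=3, skip
  Position 3 ('c'): freq=3, skip
  Position 4 ('d'): freq=2, skip
  Position 5 ('e'): freq=3, skip
  Position 6 ('e'): freq=3, skip
  Position 7 ('c'): freq=3, skip
  No unique character found => answer = -1

-1


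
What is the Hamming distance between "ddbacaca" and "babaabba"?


Comparing "ddbacaca" and "babaabba" position by position:
  Position 0: 'd' vs 'b' => differ
  Position 1: 'd' vs 'a' => differ
  Position 2: 'b' vs 'b' => same
  Position 3: 'a' vs 'a' => same
  Position 4: 'c' vs 'a' => differ
  Position 5: 'a' vs 'b' => differ
  Position 6: 'c' vs 'b' => differ
  Position 7: 'a' vs 'a' => same
Total differences (Hamming distance): 5

5


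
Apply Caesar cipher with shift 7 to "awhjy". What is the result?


Caesar cipher: shift "awhjy" by 7
  'a' (pos 0) + 7 = pos 7 = 'h'
  'w' (pos 22) + 7 = pos 3 = 'd'
  'h' (pos 7) + 7 = pos 14 = 'o'
  'j' (pos 9) + 7 = pos 16 = 'q'
  'y' (pos 24) + 7 = pos 5 = 'f'
Result: hdoqf

hdoqf


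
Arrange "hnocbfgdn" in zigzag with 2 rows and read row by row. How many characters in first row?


Zigzag "hnocbfgdn" into 2 rows:
Placing characters:
  'h' => row 0
  'n' => row 1
  'o' => row 0
  'c' => row 1
  'b' => row 0
  'f' => row 1
  'g' => row 0
  'd' => row 1
  'n' => row 0
Rows:
  Row 0: "hobgn"
  Row 1: "ncfd"
First row length: 5

5


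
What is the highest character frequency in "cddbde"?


Input: cddbde
Character counts:
  'b': 1
  'c': 1
  'd': 3
  'e': 1
Maximum frequency: 3

3


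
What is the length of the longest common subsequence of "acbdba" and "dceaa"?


LCS of "acbdba" and "dceaa"
DP table:
           d    c    e    a    a
      0    0    0    0    0    0
  a   0    0    0    0    1    1
  c   0    0    1    1    1    1
  b   0    0    1    1    1    1
  d   0    1    1    1    1    1
  b   0    1    1    1    1    1
  a   0    1    1    1    2    2
LCS length = dp[6][5] = 2

2


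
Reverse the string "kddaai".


Input: kddaai
Reading characters right to left:
  Position 5: 'i'
  Position 4: 'a'
  Position 3: 'a'
  Position 2: 'd'
  Position 1: 'd'
  Position 0: 'k'
Reversed: iaaddk

iaaddk


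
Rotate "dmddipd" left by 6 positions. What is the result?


Input: "dmddipd", rotate left by 6
First 6 characters: "dmddip"
Remaining characters: "d"
Concatenate remaining + first: "d" + "dmddip" = "ddmddip"

ddmddip


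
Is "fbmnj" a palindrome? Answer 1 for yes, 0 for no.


Input: fbmnj
Reversed: jnmbf
  Compare pos 0 ('f') with pos 4 ('j'): MISMATCH
  Compare pos 1 ('b') with pos 3 ('n'): MISMATCH
Result: not a palindrome

0


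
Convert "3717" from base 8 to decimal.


Input: "3717" in base 8
Positional expansion:
  Digit '3' (value 3) x 8^3 = 1536
  Digit '7' (value 7) x 8^2 = 448
  Digit '1' (value 1) x 8^1 = 8
  Digit '7' (value 7) x 8^0 = 7
Sum = 1999

1999


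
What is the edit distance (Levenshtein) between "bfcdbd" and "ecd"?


Computing edit distance: "bfcdbd" -> "ecd"
DP table:
           e    c    d
      0    1    2    3
  b   1    1    2    3
  f   2    2    2    3
  c   3    3    2    3
  d   4    4    3    2
  b   5    5    4    3
  d   6    6    5    4
Edit distance = dp[6][3] = 4

4


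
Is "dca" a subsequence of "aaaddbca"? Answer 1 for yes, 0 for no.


Check if "dca" is a subsequence of "aaaddbca"
Greedy scan:
  Position 0 ('a'): no match needed
  Position 1 ('a'): no match needed
  Position 2 ('a'): no match needed
  Position 3 ('d'): matches sub[0] = 'd'
  Position 4 ('d'): no match needed
  Position 5 ('b'): no match needed
  Position 6 ('c'): matches sub[1] = 'c'
  Position 7 ('a'): matches sub[2] = 'a'
All 3 characters matched => is a subsequence

1


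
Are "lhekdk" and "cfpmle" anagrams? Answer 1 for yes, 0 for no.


Strings: "lhekdk", "cfpmle"
Sorted first:  dehkkl
Sorted second: ceflmp
Differ at position 0: 'd' vs 'c' => not anagrams

0


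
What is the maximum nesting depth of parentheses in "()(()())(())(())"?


Input: "()(()())(())(())"
Tracking depth:
  Position 0 '(': depth becomes 1
  Position 1 ')': depth becomes 0
  Position 2 '(': depth becomes 1
  Position 3 '(': depth becomes 2
  Position 4 ')': depth becomes 1
  Position 5 '(': depth becomes 2
  Position 6 ')': depth becomes 1
  Position 7 ')': depth becomes 0
  Position 8 '(': depth becomes 1
  Position 9 '(': depth becomes 2
  Position 10 ')': depth becomes 1
  Position 11 ')': depth becomes 0
  Position 12 '(': depth becomes 1
  Position 13 '(': depth becomes 2
  Position 14 ')': depth becomes 1
  Position 15 ')': depth becomes 0
Maximum depth reached: 2

2


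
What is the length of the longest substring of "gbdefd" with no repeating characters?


Input: "gbdefd"
Sliding window (track last position of each char):
  Position 0 ('g'): window [0,0] length 1 -- new best
  Position 1 ('b'): window [0,1] length 2 -- new best
  Position 2 ('d'): window [0,2] length 3 -- new best
  Position 3 ('e'): window [0,3] length 4 -- new best
  Position 4 ('f'): window [0,4] length 5 -- new best
  Position 5 ('d'): repeat (last at 2), move window start to 3
  Position 5 ('d'): window [3,5] length 3
Longest substring with no repeats: "gbdef" with length 5

5


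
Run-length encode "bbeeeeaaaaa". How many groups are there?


Input: bbeeeeaaaaa
Scanning for consecutive runs:
  Group 1: 'b' x 2 (positions 0-1)
  Group 2: 'e' x 4 (positions 2-5)
  Group 3: 'a' x 5 (positions 6-10)
Total groups: 3

3


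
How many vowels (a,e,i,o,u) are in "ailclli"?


Input: ailclli
Checking each character:
  'a' at position 0: vowel (running total: 1)
  'i' at position 1: vowel (running total: 2)
  'l' at position 2: consonant
  'c' at position 3: consonant
  'l' at position 4: consonant
  'l' at position 5: consonant
  'i' at position 6: vowel (running total: 3)
Total vowels: 3

3


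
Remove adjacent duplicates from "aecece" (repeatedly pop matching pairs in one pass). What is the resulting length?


Input: aecece
Stack-based adjacent duplicate removal:
  Read 'a': push. Stack: a
  Read 'e': push. Stack: ae
  Read 'c': push. Stack: aec
  Read 'e': push. Stack: aece
  Read 'c': push. Stack: aecec
  Read 'e': push. Stack: aecece
Final stack: "aecece" (length 6)

6


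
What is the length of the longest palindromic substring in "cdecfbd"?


Input: "cdecfbd"
Checking substrings for palindromes:
  No multi-char palindromic substrings found
Longest palindromic substring: "c" with length 1

1


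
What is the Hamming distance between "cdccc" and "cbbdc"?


Comparing "cdccc" and "cbbdc" position by position:
  Position 0: 'c' vs 'c' => same
  Position 1: 'd' vs 'b' => differ
  Position 2: 'c' vs 'b' => differ
  Position 3: 'c' vs 'd' => differ
  Position 4: 'c' vs 'c' => same
Total differences (Hamming distance): 3

3


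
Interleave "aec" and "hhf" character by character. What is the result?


Interleaving "aec" and "hhf":
  Position 0: 'a' from first, 'h' from second => "ah"
  Position 1: 'e' from first, 'h' from second => "eh"
  Position 2: 'c' from first, 'f' from second => "cf"
Result: ahehcf

ahehcf


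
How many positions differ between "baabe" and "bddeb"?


Comparing "baabe" and "bddeb" position by position:
  Position 0: 'b' vs 'b' => same
  Position 1: 'a' vs 'd' => DIFFER
  Position 2: 'a' vs 'd' => DIFFER
  Position 3: 'b' vs 'e' => DIFFER
  Position 4: 'e' vs 'b' => DIFFER
Positions that differ: 4

4


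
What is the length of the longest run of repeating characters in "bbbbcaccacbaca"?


Input: "bbbbcaccacbaca"
Scanning for longest run:
  Position 1 ('b'): continues run of 'b', length=2
  Position 2 ('b'): continues run of 'b', length=3
  Position 3 ('b'): continues run of 'b', length=4
  Position 4 ('c'): new char, reset run to 1
  Position 5 ('a'): new char, reset run to 1
  Position 6 ('c'): new char, reset run to 1
  Position 7 ('c'): continues run of 'c', length=2
  Position 8 ('a'): new char, reset run to 1
  Position 9 ('c'): new char, reset run to 1
  Position 10 ('b'): new char, reset run to 1
  Position 11 ('a'): new char, reset run to 1
  Position 12 ('c'): new char, reset run to 1
  Position 13 ('a'): new char, reset run to 1
Longest run: 'b' with length 4

4


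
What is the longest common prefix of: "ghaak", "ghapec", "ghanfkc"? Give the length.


Words: ghaak, ghapec, ghanfkc
  Position 0: all 'g' => match
  Position 1: all 'h' => match
  Position 2: all 'a' => match
  Position 3: ('a', 'p', 'n') => mismatch, stop
LCP = "gha" (length 3)

3


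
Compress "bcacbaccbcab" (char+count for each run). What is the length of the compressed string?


Input: bcacbaccbcab
Runs:
  'b' x 1 => "b1"
  'c' x 1 => "c1"
  'a' x 1 => "a1"
  'c' x 1 => "c1"
  'b' x 1 => "b1"
  'a' x 1 => "a1"
  'c' x 2 => "c2"
  'b' x 1 => "b1"
  'c' x 1 => "c1"
  'a' x 1 => "a1"
  'b' x 1 => "b1"
Compressed: "b1c1a1c1b1a1c2b1c1a1b1"
Compressed length: 22

22


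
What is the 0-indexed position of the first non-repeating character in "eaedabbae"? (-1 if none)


Input: eaedabbae
Character frequencies:
  'a': 3
  'b': 2
  'd': 1
  'e': 3
Scanning left to right for freq == 1:
  Position 0 ('e'): freq=3, skip
  Position 1 ('a'): freq=3, skip
  Position 2 ('e'): freq=3, skip
  Position 3 ('d'): unique! => answer = 3

3


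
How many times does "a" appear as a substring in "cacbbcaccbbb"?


Searching for "a" in "cacbbcaccbbb"
Scanning each position:
  Position 0: "c" => no
  Position 1: "a" => MATCH
  Position 2: "c" => no
  Position 3: "b" => no
  Position 4: "b" => no
  Position 5: "c" => no
  Position 6: "a" => MATCH
  Position 7: "c" => no
  Position 8: "c" => no
  Position 9: "b" => no
  Position 10: "b" => no
  Position 11: "b" => no
Total occurrences: 2

2


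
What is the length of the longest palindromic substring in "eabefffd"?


Input: "eabefffd"
Checking substrings for palindromes:
  [4:7] "fff" (len 3) => palindrome
  [4:6] "ff" (len 2) => palindrome
  [5:7] "ff" (len 2) => palindrome
Longest palindromic substring: "fff" with length 3

3


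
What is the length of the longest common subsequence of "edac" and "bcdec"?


LCS of "edac" and "bcdec"
DP table:
           b    c    d    e    c
      0    0    0    0    0    0
  e   0    0    0    0    1    1
  d   0    0    0    1    1    1
  a   0    0    0    1    1    1
  c   0    0    1    1    1    2
LCS length = dp[4][5] = 2

2


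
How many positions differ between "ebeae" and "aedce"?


Comparing "ebeae" and "aedce" position by position:
  Position 0: 'e' vs 'a' => DIFFER
  Position 1: 'b' vs 'e' => DIFFER
  Position 2: 'e' vs 'd' => DIFFER
  Position 3: 'a' vs 'c' => DIFFER
  Position 4: 'e' vs 'e' => same
Positions that differ: 4

4


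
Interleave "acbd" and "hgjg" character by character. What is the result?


Interleaving "acbd" and "hgjg":
  Position 0: 'a' from first, 'h' from second => "ah"
  Position 1: 'c' from first, 'g' from second => "cg"
  Position 2: 'b' from first, 'j' from second => "bj"
  Position 3: 'd' from first, 'g' from second => "dg"
Result: ahcgbjdg

ahcgbjdg


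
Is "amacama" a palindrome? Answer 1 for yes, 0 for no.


Input: amacama
Reversed: amacama
  Compare pos 0 ('a') with pos 6 ('a'): match
  Compare pos 1 ('m') with pos 5 ('m'): match
  Compare pos 2 ('a') with pos 4 ('a'): match
Result: palindrome

1


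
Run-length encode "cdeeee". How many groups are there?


Input: cdeeee
Scanning for consecutive runs:
  Group 1: 'c' x 1 (positions 0-0)
  Group 2: 'd' x 1 (positions 1-1)
  Group 3: 'e' x 4 (positions 2-5)
Total groups: 3

3


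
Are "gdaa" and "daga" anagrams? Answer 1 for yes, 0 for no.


Strings: "gdaa", "daga"
Sorted first:  aadg
Sorted second: aadg
Sorted forms match => anagrams

1


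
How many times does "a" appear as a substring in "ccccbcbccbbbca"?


Searching for "a" in "ccccbcbccbbbca"
Scanning each position:
  Position 0: "c" => no
  Position 1: "c" => no
  Position 2: "c" => no
  Position 3: "c" => no
  Position 4: "b" => no
  Position 5: "c" => no
  Position 6: "b" => no
  Position 7: "c" => no
  Position 8: "c" => no
  Position 9: "b" => no
  Position 10: "b" => no
  Position 11: "b" => no
  Position 12: "c" => no
  Position 13: "a" => MATCH
Total occurrences: 1

1


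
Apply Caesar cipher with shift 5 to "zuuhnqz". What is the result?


Caesar cipher: shift "zuuhnqz" by 5
  'z' (pos 25) + 5 = pos 4 = 'e'
  'u' (pos 20) + 5 = pos 25 = 'z'
  'u' (pos 20) + 5 = pos 25 = 'z'
  'h' (pos 7) + 5 = pos 12 = 'm'
  'n' (pos 13) + 5 = pos 18 = 's'
  'q' (pos 16) + 5 = pos 21 = 'v'
  'z' (pos 25) + 5 = pos 4 = 'e'
Result: ezzmsve

ezzmsve


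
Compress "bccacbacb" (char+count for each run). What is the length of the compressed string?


Input: bccacbacb
Runs:
  'b' x 1 => "b1"
  'c' x 2 => "c2"
  'a' x 1 => "a1"
  'c' x 1 => "c1"
  'b' x 1 => "b1"
  'a' x 1 => "a1"
  'c' x 1 => "c1"
  'b' x 1 => "b1"
Compressed: "b1c2a1c1b1a1c1b1"
Compressed length: 16

16


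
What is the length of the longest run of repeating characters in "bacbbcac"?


Input: "bacbbcac"
Scanning for longest run:
  Position 1 ('a'): new char, reset run to 1
  Position 2 ('c'): new char, reset run to 1
  Position 3 ('b'): new char, reset run to 1
  Position 4 ('b'): continues run of 'b', length=2
  Position 5 ('c'): new char, reset run to 1
  Position 6 ('a'): new char, reset run to 1
  Position 7 ('c'): new char, reset run to 1
Longest run: 'b' with length 2

2


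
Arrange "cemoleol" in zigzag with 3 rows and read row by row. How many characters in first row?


Zigzag "cemoleol" into 3 rows:
Placing characters:
  'c' => row 0
  'e' => row 1
  'm' => row 2
  'o' => row 1
  'l' => row 0
  'e' => row 1
  'o' => row 2
  'l' => row 1
Rows:
  Row 0: "cl"
  Row 1: "eoel"
  Row 2: "mo"
First row length: 2

2


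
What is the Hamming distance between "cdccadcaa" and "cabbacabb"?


Comparing "cdccadcaa" and "cabbacabb" position by position:
  Position 0: 'c' vs 'c' => same
  Position 1: 'd' vs 'a' => differ
  Position 2: 'c' vs 'b' => differ
  Position 3: 'c' vs 'b' => differ
  Position 4: 'a' vs 'a' => same
  Position 5: 'd' vs 'c' => differ
  Position 6: 'c' vs 'a' => differ
  Position 7: 'a' vs 'b' => differ
  Position 8: 'a' vs 'b' => differ
Total differences (Hamming distance): 7

7


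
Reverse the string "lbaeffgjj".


Input: lbaeffgjj
Reading characters right to left:
  Position 8: 'j'
  Position 7: 'j'
  Position 6: 'g'
  Position 5: 'f'
  Position 4: 'f'
  Position 3: 'e'
  Position 2: 'a'
  Position 1: 'b'
  Position 0: 'l'
Reversed: jjgffeabl

jjgffeabl


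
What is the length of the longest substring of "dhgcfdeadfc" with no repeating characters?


Input: "dhgcfdeadfc"
Sliding window (track last position of each char):
  Position 0 ('d'): window [0,0] length 1 -- new best
  Position 1 ('h'): window [0,1] length 2 -- new best
  Position 2 ('g'): window [0,2] length 3 -- new best
  Position 3 ('c'): window [0,3] length 4 -- new best
  Position 4 ('f'): window [0,4] length 5 -- new best
  Position 5 ('d'): repeat (last at 0), move window start to 1
  Position 5 ('d'): window [1,5] length 5
  Position 6 ('e'): window [1,6] length 6 -- new best
  Position 7 ('a'): window [1,7] length 7 -- new best
  Position 8 ('d'): repeat (last at 5), move window start to 6
  Position 8 ('d'): window [6,8] length 3
  Position 9 ('f'): window [6,9] length 4
  Position 10 ('c'): window [6,10] length 5
Longest substring with no repeats: "hgcfdea" with length 7

7


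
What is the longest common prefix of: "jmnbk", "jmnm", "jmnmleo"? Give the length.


Words: jmnbk, jmnm, jmnmleo
  Position 0: all 'j' => match
  Position 1: all 'm' => match
  Position 2: all 'n' => match
  Position 3: ('b', 'm', 'm') => mismatch, stop
LCP = "jmn" (length 3)

3


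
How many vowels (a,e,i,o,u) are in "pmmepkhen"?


Input: pmmepkhen
Checking each character:
  'p' at position 0: consonant
  'm' at position 1: consonant
  'm' at position 2: consonant
  'e' at position 3: vowel (running total: 1)
  'p' at position 4: consonant
  'k' at position 5: consonant
  'h' at position 6: consonant
  'e' at position 7: vowel (running total: 2)
  'n' at position 8: consonant
Total vowels: 2

2


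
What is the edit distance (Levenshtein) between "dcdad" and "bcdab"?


Computing edit distance: "dcdad" -> "bcdab"
DP table:
           b    c    d    a    b
      0    1    2    3    4    5
  d   1    1    2    2    3    4
  c   2    2    1    2    3    4
  d   3    3    2    1    2    3
  a   4    4    3    2    1    2
  d   5    5    4    3    2    2
Edit distance = dp[5][5] = 2

2


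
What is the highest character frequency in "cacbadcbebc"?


Input: cacbadcbebc
Character counts:
  'a': 2
  'b': 3
  'c': 4
  'd': 1
  'e': 1
Maximum frequency: 4

4


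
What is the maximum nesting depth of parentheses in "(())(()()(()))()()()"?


Input: "(())(()()(()))()()()"
Tracking depth:
  Position 0 '(': depth becomes 1
  Position 1 '(': depth becomes 2
  Position 2 ')': depth becomes 1
  Position 3 ')': depth becomes 0
  Position 4 '(': depth becomes 1
  Position 5 '(': depth becomes 2
  Position 6 ')': depth becomes 1
  Position 7 '(': depth becomes 2
  Position 8 ')': depth becomes 1
  Position 9 '(': depth becomes 2
  Position 10 '(': depth becomes 3
  Position 11 ')': depth becomes 2
  Position 12 ')': depth becomes 1
  Position 13 ')': depth becomes 0
  Position 14 '(': depth becomes 1
  Position 15 ')': depth becomes 0
  Position 16 '(': depth becomes 1
  Position 17 ')': depth becomes 0
  Position 18 '(': depth becomes 1
  Position 19 ')': depth becomes 0
Maximum depth reached: 3

3


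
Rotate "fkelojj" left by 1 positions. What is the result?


Input: "fkelojj", rotate left by 1
First 1 characters: "f"
Remaining characters: "kelojj"
Concatenate remaining + first: "kelojj" + "f" = "kelojjf"

kelojjf


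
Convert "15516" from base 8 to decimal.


Input: "15516" in base 8
Positional expansion:
  Digit '1' (value 1) x 8^4 = 4096
  Digit '5' (value 5) x 8^3 = 2560
  Digit '5' (value 5) x 8^2 = 320
  Digit '1' (value 1) x 8^1 = 8
  Digit '6' (value 6) x 8^0 = 6
Sum = 6990

6990


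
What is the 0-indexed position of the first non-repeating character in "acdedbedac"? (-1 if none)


Input: acdedbedac
Character frequencies:
  'a': 2
  'b': 1
  'c': 2
  'd': 3
  'e': 2
Scanning left to right for freq == 1:
  Position 0 ('a'): freq=2, skip
  Position 1 ('c'): freq=2, skip
  Position 2 ('d'): freq=3, skip
  Position 3 ('e'): freq=2, skip
  Position 4 ('d'): freq=3, skip
  Position 5 ('b'): unique! => answer = 5

5


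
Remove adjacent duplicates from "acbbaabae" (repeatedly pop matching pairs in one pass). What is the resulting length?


Input: acbbaabae
Stack-based adjacent duplicate removal:
  Read 'a': push. Stack: a
  Read 'c': push. Stack: ac
  Read 'b': push. Stack: acb
  Read 'b': matches stack top 'b' => pop. Stack: ac
  Read 'a': push. Stack: aca
  Read 'a': matches stack top 'a' => pop. Stack: ac
  Read 'b': push. Stack: acb
  Read 'a': push. Stack: acba
  Read 'e': push. Stack: acbae
Final stack: "acbae" (length 5)

5


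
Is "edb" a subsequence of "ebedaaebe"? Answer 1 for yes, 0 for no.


Check if "edb" is a subsequence of "ebedaaebe"
Greedy scan:
  Position 0 ('e'): matches sub[0] = 'e'
  Position 1 ('b'): no match needed
  Position 2 ('e'): no match needed
  Position 3 ('d'): matches sub[1] = 'd'
  Position 4 ('a'): no match needed
  Position 5 ('a'): no match needed
  Position 6 ('e'): no match needed
  Position 7 ('b'): matches sub[2] = 'b'
  Position 8 ('e'): no match needed
All 3 characters matched => is a subsequence

1


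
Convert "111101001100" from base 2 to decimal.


Input: "111101001100" in base 2
Positional expansion:
  Digit '1' (value 1) x 2^11 = 2048
  Digit '1' (value 1) x 2^10 = 1024
  Digit '1' (value 1) x 2^9 = 512
  Digit '1' (value 1) x 2^8 = 256
  Digit '0' (value 0) x 2^7 = 0
  Digit '1' (value 1) x 2^6 = 64
  Digit '0' (value 0) x 2^5 = 0
  Digit '0' (value 0) x 2^4 = 0
  Digit '1' (value 1) x 2^3 = 8
  Digit '1' (value 1) x 2^2 = 4
  Digit '0' (value 0) x 2^1 = 0
  Digit '0' (value 0) x 2^0 = 0
Sum = 3916

3916


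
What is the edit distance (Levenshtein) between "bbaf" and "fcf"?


Computing edit distance: "bbaf" -> "fcf"
DP table:
           f    c    f
      0    1    2    3
  b   1    1    2    3
  b   2    2    2    3
  a   3    3    3    3
  f   4    3    4    3
Edit distance = dp[4][3] = 3

3


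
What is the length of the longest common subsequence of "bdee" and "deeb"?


LCS of "bdee" and "deeb"
DP table:
           d    e    e    b
      0    0    0    0    0
  b   0    0    0    0    1
  d   0    1    1    1    1
  e   0    1    2    2    2
  e   0    1    2    3    3
LCS length = dp[4][4] = 3

3


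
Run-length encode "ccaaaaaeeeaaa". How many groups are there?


Input: ccaaaaaeeeaaa
Scanning for consecutive runs:
  Group 1: 'c' x 2 (positions 0-1)
  Group 2: 'a' x 5 (positions 2-6)
  Group 3: 'e' x 3 (positions 7-9)
  Group 4: 'a' x 3 (positions 10-12)
Total groups: 4

4


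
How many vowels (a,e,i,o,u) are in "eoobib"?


Input: eoobib
Checking each character:
  'e' at position 0: vowel (running total: 1)
  'o' at position 1: vowel (running total: 2)
  'o' at position 2: vowel (running total: 3)
  'b' at position 3: consonant
  'i' at position 4: vowel (running total: 4)
  'b' at position 5: consonant
Total vowels: 4

4


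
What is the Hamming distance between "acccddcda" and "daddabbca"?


Comparing "acccddcda" and "daddabbca" position by position:
  Position 0: 'a' vs 'd' => differ
  Position 1: 'c' vs 'a' => differ
  Position 2: 'c' vs 'd' => differ
  Position 3: 'c' vs 'd' => differ
  Position 4: 'd' vs 'a' => differ
  Position 5: 'd' vs 'b' => differ
  Position 6: 'c' vs 'b' => differ
  Position 7: 'd' vs 'c' => differ
  Position 8: 'a' vs 'a' => same
Total differences (Hamming distance): 8

8


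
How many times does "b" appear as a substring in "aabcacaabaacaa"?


Searching for "b" in "aabcacaabaacaa"
Scanning each position:
  Position 0: "a" => no
  Position 1: "a" => no
  Position 2: "b" => MATCH
  Position 3: "c" => no
  Position 4: "a" => no
  Position 5: "c" => no
  Position 6: "a" => no
  Position 7: "a" => no
  Position 8: "b" => MATCH
  Position 9: "a" => no
  Position 10: "a" => no
  Position 11: "c" => no
  Position 12: "a" => no
  Position 13: "a" => no
Total occurrences: 2

2


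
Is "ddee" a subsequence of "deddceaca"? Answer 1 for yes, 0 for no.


Check if "ddee" is a subsequence of "deddceaca"
Greedy scan:
  Position 0 ('d'): matches sub[0] = 'd'
  Position 1 ('e'): no match needed
  Position 2 ('d'): matches sub[1] = 'd'
  Position 3 ('d'): no match needed
  Position 4 ('c'): no match needed
  Position 5 ('e'): matches sub[2] = 'e'
  Position 6 ('a'): no match needed
  Position 7 ('c'): no match needed
  Position 8 ('a'): no match needed
Only matched 3/4 characters => not a subsequence

0


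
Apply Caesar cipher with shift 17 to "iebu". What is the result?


Caesar cipher: shift "iebu" by 17
  'i' (pos 8) + 17 = pos 25 = 'z'
  'e' (pos 4) + 17 = pos 21 = 'v'
  'b' (pos 1) + 17 = pos 18 = 's'
  'u' (pos 20) + 17 = pos 11 = 'l'
Result: zvsl

zvsl


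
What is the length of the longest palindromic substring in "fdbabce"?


Input: "fdbabce"
Checking substrings for palindromes:
  [2:5] "bab" (len 3) => palindrome
Longest palindromic substring: "bab" with length 3

3


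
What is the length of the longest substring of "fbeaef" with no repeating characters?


Input: "fbeaef"
Sliding window (track last position of each char):
  Position 0 ('f'): window [0,0] length 1 -- new best
  Position 1 ('b'): window [0,1] length 2 -- new best
  Position 2 ('e'): window [0,2] length 3 -- new best
  Position 3 ('a'): window [0,3] length 4 -- new best
  Position 4 ('e'): repeat (last at 2), move window start to 3
  Position 4 ('e'): window [3,4] length 2
  Position 5 ('f'): window [3,5] length 3
Longest substring with no repeats: "fbea" with length 4

4


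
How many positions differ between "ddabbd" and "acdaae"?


Comparing "ddabbd" and "acdaae" position by position:
  Position 0: 'd' vs 'a' => DIFFER
  Position 1: 'd' vs 'c' => DIFFER
  Position 2: 'a' vs 'd' => DIFFER
  Position 3: 'b' vs 'a' => DIFFER
  Position 4: 'b' vs 'a' => DIFFER
  Position 5: 'd' vs 'e' => DIFFER
Positions that differ: 6

6


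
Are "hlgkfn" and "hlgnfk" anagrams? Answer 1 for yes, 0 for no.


Strings: "hlgkfn", "hlgnfk"
Sorted first:  fghkln
Sorted second: fghkln
Sorted forms match => anagrams

1


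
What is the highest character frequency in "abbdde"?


Input: abbdde
Character counts:
  'a': 1
  'b': 2
  'd': 2
  'e': 1
Maximum frequency: 2

2


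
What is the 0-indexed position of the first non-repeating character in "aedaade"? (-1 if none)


Input: aedaade
Character frequencies:
  'a': 3
  'd': 2
  'e': 2
Scanning left to right for freq == 1:
  Position 0 ('a'): freq=3, skip
  Position 1 ('e'): freq=2, skip
  Position 2 ('d'): freq=2, skip
  Position 3 ('a'): freq=3, skip
  Position 4 ('a'): freq=3, skip
  Position 5 ('d'): freq=2, skip
  Position 6 ('e'): freq=2, skip
  No unique character found => answer = -1

-1


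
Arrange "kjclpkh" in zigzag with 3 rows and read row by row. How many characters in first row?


Zigzag "kjclpkh" into 3 rows:
Placing characters:
  'k' => row 0
  'j' => row 1
  'c' => row 2
  'l' => row 1
  'p' => row 0
  'k' => row 1
  'h' => row 2
Rows:
  Row 0: "kp"
  Row 1: "jlk"
  Row 2: "ch"
First row length: 2

2


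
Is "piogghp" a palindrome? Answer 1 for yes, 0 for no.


Input: piogghp
Reversed: phggoip
  Compare pos 0 ('p') with pos 6 ('p'): match
  Compare pos 1 ('i') with pos 5 ('h'): MISMATCH
  Compare pos 2 ('o') with pos 4 ('g'): MISMATCH
Result: not a palindrome

0


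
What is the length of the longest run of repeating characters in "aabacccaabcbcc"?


Input: "aabacccaabcbcc"
Scanning for longest run:
  Position 1 ('a'): continues run of 'a', length=2
  Position 2 ('b'): new char, reset run to 1
  Position 3 ('a'): new char, reset run to 1
  Position 4 ('c'): new char, reset run to 1
  Position 5 ('c'): continues run of 'c', length=2
  Position 6 ('c'): continues run of 'c', length=3
  Position 7 ('a'): new char, reset run to 1
  Position 8 ('a'): continues run of 'a', length=2
  Position 9 ('b'): new char, reset run to 1
  Position 10 ('c'): new char, reset run to 1
  Position 11 ('b'): new char, reset run to 1
  Position 12 ('c'): new char, reset run to 1
  Position 13 ('c'): continues run of 'c', length=2
Longest run: 'c' with length 3

3


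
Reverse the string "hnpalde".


Input: hnpalde
Reading characters right to left:
  Position 6: 'e'
  Position 5: 'd'
  Position 4: 'l'
  Position 3: 'a'
  Position 2: 'p'
  Position 1: 'n'
  Position 0: 'h'
Reversed: edlapnh

edlapnh


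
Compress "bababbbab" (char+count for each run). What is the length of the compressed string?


Input: bababbbab
Runs:
  'b' x 1 => "b1"
  'a' x 1 => "a1"
  'b' x 1 => "b1"
  'a' x 1 => "a1"
  'b' x 3 => "b3"
  'a' x 1 => "a1"
  'b' x 1 => "b1"
Compressed: "b1a1b1a1b3a1b1"
Compressed length: 14

14


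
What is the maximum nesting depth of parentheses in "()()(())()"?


Input: "()()(())()"
Tracking depth:
  Position 0 '(': depth becomes 1
  Position 1 ')': depth becomes 0
  Position 2 '(': depth becomes 1
  Position 3 ')': depth becomes 0
  Position 4 '(': depth becomes 1
  Position 5 '(': depth becomes 2
  Position 6 ')': depth becomes 1
  Position 7 ')': depth becomes 0
  Position 8 '(': depth becomes 1
  Position 9 ')': depth becomes 0
Maximum depth reached: 2

2


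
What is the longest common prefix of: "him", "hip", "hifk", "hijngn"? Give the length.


Words: him, hip, hifk, hijngn
  Position 0: all 'h' => match
  Position 1: all 'i' => match
  Position 2: ('m', 'p', 'f', 'j') => mismatch, stop
LCP = "hi" (length 2)

2


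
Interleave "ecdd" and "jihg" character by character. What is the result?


Interleaving "ecdd" and "jihg":
  Position 0: 'e' from first, 'j' from second => "ej"
  Position 1: 'c' from first, 'i' from second => "ci"
  Position 2: 'd' from first, 'h' from second => "dh"
  Position 3: 'd' from first, 'g' from second => "dg"
Result: ejcidhdg

ejcidhdg


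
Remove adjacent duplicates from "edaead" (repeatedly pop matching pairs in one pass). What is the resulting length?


Input: edaead
Stack-based adjacent duplicate removal:
  Read 'e': push. Stack: e
  Read 'd': push. Stack: ed
  Read 'a': push. Stack: eda
  Read 'e': push. Stack: edae
  Read 'a': push. Stack: edaea
  Read 'd': push. Stack: edaead
Final stack: "edaead" (length 6)

6


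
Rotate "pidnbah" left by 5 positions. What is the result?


Input: "pidnbah", rotate left by 5
First 5 characters: "pidnb"
Remaining characters: "ah"
Concatenate remaining + first: "ah" + "pidnb" = "ahpidnb"

ahpidnb


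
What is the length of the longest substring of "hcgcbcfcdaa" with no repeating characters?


Input: "hcgcbcfcdaa"
Sliding window (track last position of each char):
  Position 0 ('h'): window [0,0] length 1 -- new best
  Position 1 ('c'): window [0,1] length 2 -- new best
  Position 2 ('g'): window [0,2] length 3 -- new best
  Position 3 ('c'): repeat (last at 1), move window start to 2
  Position 3 ('c'): window [2,3] length 2
  Position 4 ('b'): window [2,4] length 3
  Position 5 ('c'): repeat (last at 3), move window start to 4
  Position 5 ('c'): window [4,5] length 2
  Position 6 ('f'): window [4,6] length 3
  Position 7 ('c'): repeat (last at 5), move window start to 6
  Position 7 ('c'): window [6,7] length 2
  Position 8 ('d'): window [6,8] length 3
  Position 9 ('a'): window [6,9] length 4 -- new best
  Position 10 ('a'): repeat (last at 9), move window start to 10
  Position 10 ('a'): window [10,10] length 1
Longest substring with no repeats: "fcda" with length 4

4


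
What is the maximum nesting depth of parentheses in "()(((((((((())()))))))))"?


Input: "()(((((((((())()))))))))"
Tracking depth:
  Position 0 '(': depth becomes 1
  Position 1 ')': depth becomes 0
  Position 2 '(': depth becomes 1
  Position 3 '(': depth becomes 2
  Position 4 '(': depth becomes 3
  Position 5 '(': depth becomes 4
  Position 6 '(': depth becomes 5
  Position 7 '(': depth becomes 6
  Position 8 '(': depth becomes 7
  Position 9 '(': depth becomes 8
  Position 10 '(': depth becomes 9
  Position 11 '(': depth becomes 10
  Position 12 ')': depth becomes 9
  Position 13 ')': depth becomes 8
  Position 14 '(': depth becomes 9
  Position 15 ')': depth becomes 8
  Position 16 ')': depth becomes 7
  Position 17 ')': depth becomes 6
  Position 18 ')': depth becomes 5
  Position 19 ')': depth becomes 4
  Position 20 ')': depth becomes 3
  Position 21 ')': depth becomes 2
  Position 22 ')': depth becomes 1
  Position 23 ')': depth becomes 0
Maximum depth reached: 10

10


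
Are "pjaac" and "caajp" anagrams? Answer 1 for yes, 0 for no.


Strings: "pjaac", "caajp"
Sorted first:  aacjp
Sorted second: aacjp
Sorted forms match => anagrams

1


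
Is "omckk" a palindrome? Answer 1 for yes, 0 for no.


Input: omckk
Reversed: kkcmo
  Compare pos 0 ('o') with pos 4 ('k'): MISMATCH
  Compare pos 1 ('m') with pos 3 ('k'): MISMATCH
Result: not a palindrome

0


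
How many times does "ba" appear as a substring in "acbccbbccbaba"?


Searching for "ba" in "acbccbbccbaba"
Scanning each position:
  Position 0: "ac" => no
  Position 1: "cb" => no
  Position 2: "bc" => no
  Position 3: "cc" => no
  Position 4: "cb" => no
  Position 5: "bb" => no
  Position 6: "bc" => no
  Position 7: "cc" => no
  Position 8: "cb" => no
  Position 9: "ba" => MATCH
  Position 10: "ab" => no
  Position 11: "ba" => MATCH
Total occurrences: 2

2


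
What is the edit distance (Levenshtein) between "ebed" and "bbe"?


Computing edit distance: "ebed" -> "bbe"
DP table:
           b    b    e
      0    1    2    3
  e   1    1    2    2
  b   2    1    1    2
  e   3    2    2    1
  d   4    3    3    2
Edit distance = dp[4][3] = 2

2


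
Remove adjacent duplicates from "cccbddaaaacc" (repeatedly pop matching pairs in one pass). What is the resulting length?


Input: cccbddaaaacc
Stack-based adjacent duplicate removal:
  Read 'c': push. Stack: c
  Read 'c': matches stack top 'c' => pop. Stack: (empty)
  Read 'c': push. Stack: c
  Read 'b': push. Stack: cb
  Read 'd': push. Stack: cbd
  Read 'd': matches stack top 'd' => pop. Stack: cb
  Read 'a': push. Stack: cba
  Read 'a': matches stack top 'a' => pop. Stack: cb
  Read 'a': push. Stack: cba
  Read 'a': matches stack top 'a' => pop. Stack: cb
  Read 'c': push. Stack: cbc
  Read 'c': matches stack top 'c' => pop. Stack: cb
Final stack: "cb" (length 2)

2
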